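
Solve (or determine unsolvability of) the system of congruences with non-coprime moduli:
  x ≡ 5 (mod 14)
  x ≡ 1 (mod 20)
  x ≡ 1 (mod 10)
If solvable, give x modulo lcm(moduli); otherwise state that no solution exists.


Moduli 14, 20, 10 are not pairwise coprime, so CRT works modulo lcm(m_i) when all pairwise compatibility conditions hold.
Pairwise compatibility: gcd(m_i, m_j) must divide a_i - a_j for every pair.
Merge one congruence at a time:
  Start: x ≡ 5 (mod 14).
  Combine with x ≡ 1 (mod 20): gcd(14, 20) = 2; 1 - 5 = -4, which IS divisible by 2, so compatible.
    Write x = 5 + 14·t and substitute into x ≡ 1 (mod 20): 14·t ≡ 1 − 5 = -4 (mod 20).
    Divide the congruence (and modulus) by g = 2: 7·t ≡ -2 (mod 10).
    Reduce coefficients mod 10: 7·t ≡ 8 (mod 10).
    The inverse of 7 mod 10 is 3 (since 7·3 = 21 = 2·10 + 1), so t ≡ 3·8 = 24 ≡ 4 (mod 10).
    Then x = 5 + 14·4 = 61, valid modulo lcm(14, 20) = 140: x ≡ 61 (mod 140).
  Combine with x ≡ 1 (mod 10): gcd(140, 10) = 10; 1 - 61 = -60, which IS divisible by 10, so compatible.
    Write x = 61 + 140·t and substitute into x ≡ 1 (mod 10): 140·t ≡ 1 − 61 = -60 (mod 10).
    Divide the congruence (and modulus) by g = 10: 14·t ≡ -6 (mod 1).
    Modulo 1 every t works; take t = 0.
    Then x = 61 + 140·0 = 61, valid modulo lcm(140, 10) = 140: x ≡ 61 (mod 140).
Verify: 61 mod 14 = 5, 61 mod 20 = 1, 61 mod 10 = 1.

x ≡ 61 (mod 140).


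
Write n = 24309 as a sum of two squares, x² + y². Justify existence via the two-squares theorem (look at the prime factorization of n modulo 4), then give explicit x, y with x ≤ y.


Step 1: Factor n = 24309 = 3^2 · 37 · 73.
Step 2: Check the mod-4 condition on each prime factor: 3 ≡ 3 (mod 4), exponent 2 (must be even); 37 ≡ 1 (mod 4), exponent 1; 73 ≡ 1 (mod 4), exponent 1.
All primes ≡ 3 (mod 4) appear to even exponent (or don't appear), so by the two-squares theorem n IS expressible as a sum of two squares.
Step 3: Build a representation. Group n = k² · m with k = 3 and m = 37 · 73 = 2701 (a product of primes ≡ 1 (mod 4)); a representation of m scales to one of n via (k·x)² + (k·y)² = k²(x² + y²). Each prime p ≡ 1 (mod 4) is itself a sum of two squares; find a² by testing p − a² for a perfect square:
  37: 37 − 1² = 36 = 6² ⇒ 37 = 1² + 6².
  73: 73 − 1² = 72, 73 − 2² = 69, 73 − 3² = 64 = 8² ⇒ 73 = 3² + 8².
  Combine using the Brahmagupta–Fibonacci identity (a² + b²)(c² + d²) = (ac − bd)² + (ad + bc)² = (ac + bd)² + (ad − bc)²:
  37 · 73 = 2701: from (1² + 6²)(3² + 8²), take (1·3 − 6·8, 1·8 + 6·3) = (3 − 48, 8 + 18) = (-45, 26); dropping signs (only squares matter) gives (45, 26); check 45² + 26² = 2025 + 676 = 2701 ✓.
  Scale by k = 3: (3·45, 3·26) = (135, 78).
Step 4: Order so x ≤ y and verify: 78² + 135² = 6084 + 18225 = 24309 = n. ✓

n = 24309 = 78² + 135² (one valid representation with x ≤ y).


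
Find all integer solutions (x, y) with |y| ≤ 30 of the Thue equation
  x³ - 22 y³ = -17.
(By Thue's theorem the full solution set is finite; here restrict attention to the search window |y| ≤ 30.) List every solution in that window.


The equation is x³ - 22y³ = -17. For fixed y, x³ = 22·y³ − 17, so a solution requires the RHS to be a perfect cube.
Strategy: iterate y from -30 to 30, compute RHS = 22·y³ − 17, and check whether it is a (positive or negative) perfect cube.
Check small values of y:
  y = 0: RHS = -17 is not a perfect cube.
  y = 1: RHS = 5 is not a perfect cube.
  y = -1: RHS = -39 is not a perfect cube.
  y = 2: RHS = 159 is not a perfect cube.
  y = -2: RHS = -193 is not a perfect cube.
  y = 3: RHS = 577 is not a perfect cube.
  y = -3: RHS = -611 is not a perfect cube.
Continuing the search up to |y| = 30 finds no solutions either.
No (x, y) in the scanned range satisfies the equation.

No integer solutions with |y| ≤ 30.


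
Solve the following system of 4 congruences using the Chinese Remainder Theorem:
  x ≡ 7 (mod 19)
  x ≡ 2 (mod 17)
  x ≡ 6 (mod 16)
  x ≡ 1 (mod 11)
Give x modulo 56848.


Product of moduli M = 19 · 17 · 16 · 11 = 56848.
Merge one congruence at a time:
  Start: x ≡ 7 (mod 19).
  Combine with x ≡ 2 (mod 17); new modulus lcm = 323.
    Write x = 7 + 19·t and substitute into x ≡ 2 (mod 17): 19·t ≡ 2 − 7 = -5 (mod 17).
    Reduce coefficients mod 17: 2·t ≡ 12 (mod 17).
    The inverse of 2 mod 17 is 9 (since 2·9 = 18 = 1·17 + 1), so t ≡ 9·12 = 108 ≡ 6 (mod 17).
    Then x = 7 + 19·6 = 121, valid modulo lcm(19, 17) = 323: x ≡ 121 (mod 323).
  Combine with x ≡ 6 (mod 16); new modulus lcm = 5168.
    Write x = 121 + 323·t and substitute into x ≡ 6 (mod 16): 323·t ≡ 6 − 121 = -115 (mod 16).
    Reduce coefficients mod 16: 3·t ≡ 13 (mod 16).
    The inverse of 3 mod 16 is 11 (since 3·11 = 33 = 2·16 + 1), so t ≡ 11·13 = 143 ≡ 15 (mod 16).
    Then x = 121 + 323·15 = 4966, valid modulo lcm(323, 16) = 5168: x ≡ 4966 (mod 5168).
  Combine with x ≡ 1 (mod 11); new modulus lcm = 56848.
    Write x = 4966 + 5168·t and substitute into x ≡ 1 (mod 11): 5168·t ≡ 1 − 4966 = -4965 (mod 11).
    Reduce coefficients mod 11: 9·t ≡ 7 (mod 11).
    The inverse of 9 mod 11 is 5 (since 9·5 = 45 = 4·11 + 1), so t ≡ 5·7 = 35 ≡ 2 (mod 11).
    Then x = 4966 + 5168·2 = 15302, valid modulo lcm(5168, 11) = 56848: x ≡ 15302 (mod 56848).
Verify against each original: 15302 mod 19 = 7, 15302 mod 17 = 2, 15302 mod 16 = 6, 15302 mod 11 = 1.

x ≡ 15302 (mod 56848).


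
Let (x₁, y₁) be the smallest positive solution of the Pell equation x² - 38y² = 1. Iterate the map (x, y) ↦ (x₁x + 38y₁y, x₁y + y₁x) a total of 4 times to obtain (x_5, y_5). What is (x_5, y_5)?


Step 1: Find the fundamental solution (x₁, y₁) of x² - 38y² = 1.
  Expand √38 as a continued fraction. a₀ = ⌊√38⌋ = 6; iterate m_{k+1} = d_k·a_k − m_k, d_{k+1} = (38 − m_{k+1}²)/d_k, a_{k+1} = ⌊(a₀ + m_{k+1})/d_{k+1}⌋ (starting m₀ = 0, d₀ = 1), with convergents p_k = a_k·p_{k-1} + p_{k-2}, q_k = a_k·q_{k-1} + q_{k-2} (p₋₁ = 1, q₋₁ = 0):
  k = 0: a₀ = 6; p₀/q₀ = 6/1; p₀² − 38·q₀² = 36 − 38 = -2.
  k = 1: m = 6, d = 2, a = ⌊(6 + 6)/2⌋ = 6; p/q = (6·6 + 1)/(6·1 + 0) = 37/6; p² − 38·q² = 1369 − 1368 = 1.
  The first convergent with p² − 38·q² = 1 gives the fundamental solution (x₁, y₁) = (37, 6).
Step 2: Apply the recurrence (x_{n+1}, y_{n+1}) = (x₁x_n + 38y₁y_n, x₁y_n + y₁x_n) repeatedly.
  From (x_1, y_1) = (37, 6): x_2 = 37·37 + 38·6·6 = 2737; y_2 = 37·6 + 6·37 = 444.
  From (x_2, y_2) = (2737, 444): x_3 = 37·2737 + 38·6·444 = 202501; y_3 = 37·444 + 6·2737 = 32850.
  From (x_3, y_3) = (202501, 32850): x_4 = 37·202501 + 38·6·32850 = 14982337; y_4 = 37·32850 + 6·202501 = 2430456.
  From (x_4, y_4) = (14982337, 2430456): x_5 = 37·14982337 + 38·6·2430456 = 1108490437; y_5 = 37·2430456 + 6·14982337 = 179820894.
Step 3: Verify x_5² - 38·y_5² = 1228751048920450969 - 1228751048920450968 = 1 (should be 1). ✓

(x_1, y_1) = (37, 6); (x_5, y_5) = (1108490437, 179820894).


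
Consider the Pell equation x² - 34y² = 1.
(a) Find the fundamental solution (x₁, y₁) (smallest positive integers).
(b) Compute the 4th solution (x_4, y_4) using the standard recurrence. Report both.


Step 1: Find the fundamental solution (x₁, y₁) of x² - 34y² = 1.
  Expand √34 as a continued fraction. a₀ = ⌊√34⌋ = 5; iterate m_{k+1} = d_k·a_k − m_k, d_{k+1} = (34 − m_{k+1}²)/d_k, a_{k+1} = ⌊(a₀ + m_{k+1})/d_{k+1}⌋ (starting m₀ = 0, d₀ = 1), with convergents p_k = a_k·p_{k-1} + p_{k-2}, q_k = a_k·q_{k-1} + q_{k-2} (p₋₁ = 1, q₋₁ = 0):
  k = 0: a₀ = 5; p₀/q₀ = 5/1; p₀² − 34·q₀² = 25 − 34 = -9.
  k = 1: m = 5, d = 9, a = ⌊(5 + 5)/9⌋ = 1; p/q = (1·5 + 1)/(1·1 + 0) = 6/1; p² − 34·q² = 36 − 34 = 2.
  k = 2: m = 4, d = 2, a = ⌊(5 + 4)/2⌋ = 4; p/q = (4·6 + 5)/(4·1 + 1) = 29/5; p² − 34·q² = 841 − 850 = -9.
  k = 3: m = 4, d = 9, a = ⌊(5 + 4)/9⌋ = 1; p/q = (1·29 + 6)/(1·5 + 1) = 35/6; p² − 34·q² = 1225 − 1224 = 1.
  The first convergent with p² − 34·q² = 1 gives the fundamental solution (x₁, y₁) = (35, 6).
Step 2: Apply the recurrence (x_{n+1}, y_{n+1}) = (x₁x_n + 34y₁y_n, x₁y_n + y₁x_n) repeatedly.
  From (x_1, y_1) = (35, 6): x_2 = 35·35 + 34·6·6 = 2449; y_2 = 35·6 + 6·35 = 420.
  From (x_2, y_2) = (2449, 420): x_3 = 35·2449 + 34·6·420 = 171395; y_3 = 35·420 + 6·2449 = 29394.
  From (x_3, y_3) = (171395, 29394): x_4 = 35·171395 + 34·6·29394 = 11995201; y_4 = 35·29394 + 6·171395 = 2057160.
Step 3: Verify x_4² - 34·y_4² = 143884847030401 - 143884847030400 = 1 (should be 1). ✓

(x_1, y_1) = (35, 6); (x_4, y_4) = (11995201, 2057160).


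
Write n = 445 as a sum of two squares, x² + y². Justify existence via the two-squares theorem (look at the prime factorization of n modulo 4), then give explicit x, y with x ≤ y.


Step 1: Factor n = 445 = 5 · 89.
Step 2: Check the mod-4 condition on each prime factor: 5 ≡ 1 (mod 4), exponent 1; 89 ≡ 1 (mod 4), exponent 1.
All primes ≡ 3 (mod 4) appear to even exponent (or don't appear), so by the two-squares theorem n IS expressible as a sum of two squares.
Step 3: Build a representation. Here n = 5 · 89 is a product of primes ≡ 1 (mod 4). Each prime p ≡ 1 (mod 4) is itself a sum of two squares; find a² by testing p − a² for a perfect square:
  5: 5 − 1² = 4 = 2² ⇒ 5 = 1² + 2².
  89: 89 − 1² = 88, 89 − 2² = 85, 89 − 3² = 80, 89 − 4² = 73, 89 − 5² = 64 = 8² ⇒ 89 = 5² + 8².
  Combine using the Brahmagupta–Fibonacci identity (a² + b²)(c² + d²) = (ac − bd)² + (ad + bc)² = (ac + bd)² + (ad − bc)²:
  5 · 89 = 445: from (1² + 2²)(5² + 8²), take (1·5 − 2·8, 1·8 + 2·5) = (5 − 16, 8 + 10) = (-11, 18); dropping signs (only squares matter) gives (11, 18); check 11² + 18² = 121 + 324 = 445 ✓.
Step 4: Order so x ≤ y and verify: 11² + 18² = 121 + 324 = 445 = n. ✓

n = 445 = 11² + 18² (one valid representation with x ≤ y).


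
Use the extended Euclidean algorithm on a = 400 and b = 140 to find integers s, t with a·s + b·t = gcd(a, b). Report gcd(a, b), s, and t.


Euclidean algorithm on (400, 140) — divide until remainder is 0:
  400 = 2 · 140 + 120
  140 = 1 · 120 + 20
  120 = 6 · 20 + 0
gcd(400, 140) = 20.
Track Bezout coefficients alongside the remainders: start with r₀ = 400 = a·1 + b·0 (s = 1, t = 0) and r₁ = 140 = a·0 + b·1 (s = 0, t = 1); each new remainder r_{k+1} = r_{k-1} − q_k·r_k inherits s_{k+1} = s_{k-1} − q_k·s_k, t_{k+1} = t_{k-1} − q_k·t_k, so r_k = a·s_k + b·t_k at every step:
  q = 2: r = 120, s = 1 − 2·0 = 1, t = 0 − 2·1 = -2  (check: 400·1 + 140·(-2) = 120)
  q = 1: r = 20, s = 0 − 1·1 = -1, t = 1 − 1·(-2) = 3  (check: 400·(-1) + 140·3 = 20)
The row with r = 20 (the gcd) gives the Bezout coefficients s = -1, t = 3.
Result: 400 · (-1) + 140 · (3) = 20.

gcd(400, 140) = 20; s = -1, t = 3 (check: 400·(-1) + 140·3 = 20).


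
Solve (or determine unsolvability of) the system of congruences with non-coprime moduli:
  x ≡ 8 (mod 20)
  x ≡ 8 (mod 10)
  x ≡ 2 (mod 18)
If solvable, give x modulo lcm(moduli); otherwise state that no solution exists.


Moduli 20, 10, 18 are not pairwise coprime, so CRT works modulo lcm(m_i) when all pairwise compatibility conditions hold.
Pairwise compatibility: gcd(m_i, m_j) must divide a_i - a_j for every pair.
Merge one congruence at a time:
  Start: x ≡ 8 (mod 20).
  Combine with x ≡ 8 (mod 10): gcd(20, 10) = 10; 8 - 8 = 0, which IS divisible by 10, so compatible.
    Write x = 8 + 20·t and substitute into x ≡ 8 (mod 10): 20·t ≡ 8 − 8 = 0 (mod 10).
    Divide the congruence (and modulus) by g = 10: 2·t ≡ 0 (mod 1).
    Modulo 1 every t works; take t = 0.
    Then x = 8 + 20·0 = 8, valid modulo lcm(20, 10) = 20: x ≡ 8 (mod 20).
  Combine with x ≡ 2 (mod 18): gcd(20, 18) = 2; 2 - 8 = -6, which IS divisible by 2, so compatible.
    Write x = 8 + 20·t and substitute into x ≡ 2 (mod 18): 20·t ≡ 2 − 8 = -6 (mod 18).
    Divide the congruence (and modulus) by g = 2: 10·t ≡ -3 (mod 9).
    Reduce coefficients mod 9: 1·t ≡ 6 (mod 9).
    So t ≡ 6 (mod 9).
    Then x = 8 + 20·6 = 128, valid modulo lcm(20, 18) = 180: x ≡ 128 (mod 180).
Verify: 128 mod 20 = 8, 128 mod 10 = 8, 128 mod 18 = 2.

x ≡ 128 (mod 180).


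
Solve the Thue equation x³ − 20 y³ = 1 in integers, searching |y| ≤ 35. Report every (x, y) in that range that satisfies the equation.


The equation is x³ - 20y³ = 1. For fixed y, x³ = 20·y³ + 1, so a solution requires the RHS to be a perfect cube.
Strategy: iterate y from -35 to 35, compute RHS = 20·y³ + 1, and check whether it is a (positive or negative) perfect cube.
Check small values of y:
  y = 0: RHS = 1 = (1)³ ⇒ x = 1 works.
  y = 1: RHS = 21 is not a perfect cube.
  y = -1: RHS = -19 is not a perfect cube.
  y = 2: RHS = 161 is not a perfect cube.
  y = -2: RHS = -159 is not a perfect cube.
  y = 3: RHS = 541 is not a perfect cube.
  y = -3: RHS = -539 is not a perfect cube.
Continuing, at y = -7: RHS = -6859 = (-19)³ ⇒ x = -19 works.
Searching the remaining y in |y| ≤ 35 finds no further solutions.
Collected solutions: (1, 0), (-19, -7).

Solutions (with |y| ≤ 35): (1, 0), (-19, -7).


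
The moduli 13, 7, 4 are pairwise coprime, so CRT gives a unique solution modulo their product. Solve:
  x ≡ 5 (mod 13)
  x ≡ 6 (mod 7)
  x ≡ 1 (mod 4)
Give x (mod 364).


Moduli 13, 7, 4 are pairwise coprime; by CRT there is a unique solution modulo M = 13 · 7 · 4 = 364.
Solve pairwise, accumulating the modulus:
  Start with x ≡ 5 (mod 13).
  Combine with x ≡ 6 (mod 7): since gcd(13, 7) = 1, we get a unique residue mod 91.
    Write x = 5 + 13·t and substitute into x ≡ 6 (mod 7): 13·t ≡ 6 − 5 = 1 (mod 7).
    Reduce coefficients mod 7: 6·t ≡ 1 (mod 7).
    The inverse of 6 mod 7 is 6 (since 6·6 = 36 = 5·7 + 1), so t ≡ 6·1 = 6 ≡ 6 (mod 7).
    Then x = 5 + 13·6 = 83, valid modulo lcm(13, 7) = 91: x ≡ 83 (mod 91).
  Combine with x ≡ 1 (mod 4): since gcd(91, 4) = 1, we get a unique residue mod 364.
    Write x = 83 + 91·t and substitute into x ≡ 1 (mod 4): 91·t ≡ 1 − 83 = -82 (mod 4).
    Reduce coefficients mod 4: 3·t ≡ 2 (mod 4).
    The inverse of 3 mod 4 is 3 (since 3·3 = 9 = 2·4 + 1), so t ≡ 3·2 = 6 ≡ 2 (mod 4).
    Then x = 83 + 91·2 = 265, valid modulo lcm(91, 4) = 364: x ≡ 265 (mod 364).
Verify: 265 mod 13 = 5 ✓, 265 mod 7 = 6 ✓, 265 mod 4 = 1 ✓.

x ≡ 265 (mod 364).


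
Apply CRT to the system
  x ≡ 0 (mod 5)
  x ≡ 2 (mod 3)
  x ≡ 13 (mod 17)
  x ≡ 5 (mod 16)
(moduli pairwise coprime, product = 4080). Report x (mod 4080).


Product of moduli M = 5 · 3 · 17 · 16 = 4080.
Merge one congruence at a time:
  Start: x ≡ 0 (mod 5).
  Combine with x ≡ 2 (mod 3); new modulus lcm = 15.
    Write x = 0 + 5·t and substitute into x ≡ 2 (mod 3): 5·t ≡ 2 − 0 = 2 (mod 3).
    Reduce coefficients mod 3: 2·t ≡ 2 (mod 3).
    The inverse of 2 mod 3 is 2 (since 2·2 = 4 = 1·3 + 1), so t ≡ 2·2 = 4 ≡ 1 (mod 3).
    Then x = 0 + 5·1 = 5, valid modulo lcm(5, 3) = 15: x ≡ 5 (mod 15).
  Combine with x ≡ 13 (mod 17); new modulus lcm = 255.
    Write x = 5 + 15·t and substitute into x ≡ 13 (mod 17): 15·t ≡ 13 − 5 = 8 (mod 17).
    The inverse of 15 mod 17 is 8 (since 15·8 = 120 = 7·17 + 1), so t ≡ 8·8 = 64 ≡ 13 (mod 17).
    Then x = 5 + 15·13 = 200, valid modulo lcm(15, 17) = 255: x ≡ 200 (mod 255).
  Combine with x ≡ 5 (mod 16); new modulus lcm = 4080.
    Write x = 200 + 255·t and substitute into x ≡ 5 (mod 16): 255·t ≡ 5 − 200 = -195 (mod 16).
    Reduce coefficients mod 16: 15·t ≡ 13 (mod 16).
    The inverse of 15 mod 16 is 15 (since 15·15 = 225 = 14·16 + 1), so t ≡ 15·13 = 195 ≡ 3 (mod 16).
    Then x = 200 + 255·3 = 965, valid modulo lcm(255, 16) = 4080: x ≡ 965 (mod 4080).
Verify against each original: 965 mod 5 = 0, 965 mod 3 = 2, 965 mod 17 = 13, 965 mod 16 = 5.

x ≡ 965 (mod 4080).


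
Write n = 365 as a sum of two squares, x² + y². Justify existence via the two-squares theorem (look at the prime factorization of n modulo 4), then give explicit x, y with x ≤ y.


Step 1: Factor n = 365 = 5 · 73.
Step 2: Check the mod-4 condition on each prime factor: 5 ≡ 1 (mod 4), exponent 1; 73 ≡ 1 (mod 4), exponent 1.
All primes ≡ 3 (mod 4) appear to even exponent (or don't appear), so by the two-squares theorem n IS expressible as a sum of two squares.
Step 3: Build a representation. Here n = 5 · 73 is a product of primes ≡ 1 (mod 4). Each prime p ≡ 1 (mod 4) is itself a sum of two squares; find a² by testing p − a² for a perfect square:
  5: 5 − 1² = 4 = 2² ⇒ 5 = 1² + 2².
  73: 73 − 1² = 72, 73 − 2² = 69, 73 − 3² = 64 = 8² ⇒ 73 = 3² + 8².
  Combine using the Brahmagupta–Fibonacci identity (a² + b²)(c² + d²) = (ac − bd)² + (ad + bc)² = (ac + bd)² + (ad − bc)²:
  5 · 73 = 365: from (1² + 2²)(3² + 8²), take (1·3 − 2·8, 1·8 + 2·3) = (3 − 16, 8 + 6) = (-13, 14); dropping signs (only squares matter) gives (13, 14); check 13² + 14² = 169 + 196 = 365 ✓.
Step 4: Order so x ≤ y and verify: 13² + 14² = 169 + 196 = 365 = n. ✓

n = 365 = 13² + 14² (one valid representation with x ≤ y).


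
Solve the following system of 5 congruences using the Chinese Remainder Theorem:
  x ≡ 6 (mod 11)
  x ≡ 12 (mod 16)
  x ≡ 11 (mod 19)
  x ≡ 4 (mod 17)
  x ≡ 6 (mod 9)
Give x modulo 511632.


Product of moduli M = 11 · 16 · 19 · 17 · 9 = 511632.
Merge one congruence at a time:
  Start: x ≡ 6 (mod 11).
  Combine with x ≡ 12 (mod 16); new modulus lcm = 176.
    Write x = 6 + 11·t and substitute into x ≡ 12 (mod 16): 11·t ≡ 12 − 6 = 6 (mod 16).
    The inverse of 11 mod 16 is 3 (since 11·3 = 33 = 2·16 + 1), so t ≡ 3·6 = 18 ≡ 2 (mod 16).
    Then x = 6 + 11·2 = 28, valid modulo lcm(11, 16) = 176: x ≡ 28 (mod 176).
  Combine with x ≡ 11 (mod 19); new modulus lcm = 3344.
    Write x = 28 + 176·t and substitute into x ≡ 11 (mod 19): 176·t ≡ 11 − 28 = -17 (mod 19).
    Reduce coefficients mod 19: 5·t ≡ 2 (mod 19).
    The inverse of 5 mod 19 is 4 (since 5·4 = 20 = 1·19 + 1), so t ≡ 4·2 = 8 ≡ 8 (mod 19).
    Then x = 28 + 176·8 = 1436, valid modulo lcm(176, 19) = 3344: x ≡ 1436 (mod 3344).
  Combine with x ≡ 4 (mod 17); new modulus lcm = 56848.
    Write x = 1436 + 3344·t and substitute into x ≡ 4 (mod 17): 3344·t ≡ 4 − 1436 = -1432 (mod 17).
    Reduce coefficients mod 17: 12·t ≡ 13 (mod 17).
    The inverse of 12 mod 17 is 10 (since 12·10 = 120 = 7·17 + 1), so t ≡ 10·13 = 130 ≡ 11 (mod 17).
    Then x = 1436 + 3344·11 = 38220, valid modulo lcm(3344, 17) = 56848: x ≡ 38220 (mod 56848).
  Combine with x ≡ 6 (mod 9); new modulus lcm = 511632.
    Write x = 38220 + 56848·t and substitute into x ≡ 6 (mod 9): 56848·t ≡ 6 − 38220 = -38214 (mod 9).
    Reduce coefficients mod 9: 4·t ≡ 0 (mod 9).
    The inverse of 4 mod 9 is 7 (since 4·7 = 28 = 3·9 + 1), so t ≡ 7·0 = 0 ≡ 0 (mod 9).
    Then x = 38220 + 56848·0 = 38220, valid modulo lcm(56848, 9) = 511632: x ≡ 38220 (mod 511632).
Verify against each original: 38220 mod 11 = 6, 38220 mod 16 = 12, 38220 mod 19 = 11, 38220 mod 17 = 4, 38220 mod 9 = 6.

x ≡ 38220 (mod 511632).


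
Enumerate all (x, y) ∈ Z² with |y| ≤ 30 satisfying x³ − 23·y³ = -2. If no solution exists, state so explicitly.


The equation is x³ - 23y³ = -2. For fixed y, x³ = 23·y³ − 2, so a solution requires the RHS to be a perfect cube.
Strategy: iterate y from -30 to 30, compute RHS = 23·y³ − 2, and check whether it is a (positive or negative) perfect cube.
Check small values of y:
  y = 0: RHS = -2 is not a perfect cube.
  y = 1: RHS = 21 is not a perfect cube.
  y = -1: RHS = -25 is not a perfect cube.
  y = 2: RHS = 182 is not a perfect cube.
  y = -2: RHS = -186 is not a perfect cube.
  y = 3: RHS = 619 is not a perfect cube.
  y = -3: RHS = -623 is not a perfect cube.
Continuing the search up to |y| = 30 finds no solutions either.
No (x, y) in the scanned range satisfies the equation.

No integer solutions with |y| ≤ 30.


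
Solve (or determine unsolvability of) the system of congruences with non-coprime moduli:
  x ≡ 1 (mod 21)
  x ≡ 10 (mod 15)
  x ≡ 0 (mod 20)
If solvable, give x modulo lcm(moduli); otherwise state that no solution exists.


Moduli 21, 15, 20 are not pairwise coprime, so CRT works modulo lcm(m_i) when all pairwise compatibility conditions hold.
Pairwise compatibility: gcd(m_i, m_j) must divide a_i - a_j for every pair.
Merge one congruence at a time:
  Start: x ≡ 1 (mod 21).
  Combine with x ≡ 10 (mod 15): gcd(21, 15) = 3; 10 - 1 = 9, which IS divisible by 3, so compatible.
    Write x = 1 + 21·t and substitute into x ≡ 10 (mod 15): 21·t ≡ 10 − 1 = 9 (mod 15).
    Divide the congruence (and modulus) by g = 3: 7·t ≡ 3 (mod 5).
    Reduce coefficients mod 5: 2·t ≡ 3 (mod 5).
    The inverse of 2 mod 5 is 3 (since 2·3 = 6 = 1·5 + 1), so t ≡ 3·3 = 9 ≡ 4 (mod 5).
    Then x = 1 + 21·4 = 85, valid modulo lcm(21, 15) = 105: x ≡ 85 (mod 105).
  Combine with x ≡ 0 (mod 20): gcd(105, 20) = 5; 0 - 85 = -85, which IS divisible by 5, so compatible.
    Write x = 85 + 105·t and substitute into x ≡ 0 (mod 20): 105·t ≡ 0 − 85 = -85 (mod 20).
    Divide the congruence (and modulus) by g = 5: 21·t ≡ -17 (mod 4).
    Reduce coefficients mod 4: 1·t ≡ 3 (mod 4).
    So t ≡ 3 (mod 4).
    Then x = 85 + 105·3 = 400, valid modulo lcm(105, 20) = 420: x ≡ 400 (mod 420).
Verify: 400 mod 21 = 1, 400 mod 15 = 10, 400 mod 20 = 0.

x ≡ 400 (mod 420).


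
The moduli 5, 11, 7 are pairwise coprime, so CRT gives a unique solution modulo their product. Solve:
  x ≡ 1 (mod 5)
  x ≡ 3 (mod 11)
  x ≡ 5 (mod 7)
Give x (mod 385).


Moduli 5, 11, 7 are pairwise coprime; by CRT there is a unique solution modulo M = 5 · 11 · 7 = 385.
Solve pairwise, accumulating the modulus:
  Start with x ≡ 1 (mod 5).
  Combine with x ≡ 3 (mod 11): since gcd(5, 11) = 1, we get a unique residue mod 55.
    Write x = 1 + 5·t and substitute into x ≡ 3 (mod 11): 5·t ≡ 3 − 1 = 2 (mod 11).
    The inverse of 5 mod 11 is 9 (since 5·9 = 45 = 4·11 + 1), so t ≡ 9·2 = 18 ≡ 7 (mod 11).
    Then x = 1 + 5·7 = 36, valid modulo lcm(5, 11) = 55: x ≡ 36 (mod 55).
  Combine with x ≡ 5 (mod 7): since gcd(55, 7) = 1, we get a unique residue mod 385.
    Write x = 36 + 55·t and substitute into x ≡ 5 (mod 7): 55·t ≡ 5 − 36 = -31 (mod 7).
    Reduce coefficients mod 7: 6·t ≡ 4 (mod 7).
    The inverse of 6 mod 7 is 6 (since 6·6 = 36 = 5·7 + 1), so t ≡ 6·4 = 24 ≡ 3 (mod 7).
    Then x = 36 + 55·3 = 201, valid modulo lcm(55, 7) = 385: x ≡ 201 (mod 385).
Verify: 201 mod 5 = 1 ✓, 201 mod 11 = 3 ✓, 201 mod 7 = 5 ✓.

x ≡ 201 (mod 385).


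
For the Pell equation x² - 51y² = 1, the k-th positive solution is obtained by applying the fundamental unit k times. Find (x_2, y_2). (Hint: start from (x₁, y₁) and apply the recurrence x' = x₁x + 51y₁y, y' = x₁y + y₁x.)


Step 1: Find the fundamental solution (x₁, y₁) of x² - 51y² = 1.
  Expand √51 as a continued fraction. a₀ = ⌊√51⌋ = 7; iterate m_{k+1} = d_k·a_k − m_k, d_{k+1} = (51 − m_{k+1}²)/d_k, a_{k+1} = ⌊(a₀ + m_{k+1})/d_{k+1}⌋ (starting m₀ = 0, d₀ = 1), with convergents p_k = a_k·p_{k-1} + p_{k-2}, q_k = a_k·q_{k-1} + q_{k-2} (p₋₁ = 1, q₋₁ = 0):
  k = 0: a₀ = 7; p₀/q₀ = 7/1; p₀² − 51·q₀² = 49 − 51 = -2.
  k = 1: m = 7, d = 2, a = ⌊(7 + 7)/2⌋ = 7; p/q = (7·7 + 1)/(7·1 + 0) = 50/7; p² − 51·q² = 2500 − 2499 = 1.
  The first convergent with p² − 51·q² = 1 gives the fundamental solution (x₁, y₁) = (50, 7).
Step 2: Apply the recurrence (x_{n+1}, y_{n+1}) = (x₁x_n + 51y₁y_n, x₁y_n + y₁x_n) repeatedly.
  From (x_1, y_1) = (50, 7): x_2 = 50·50 + 51·7·7 = 4999; y_2 = 50·7 + 7·50 = 700.
Step 3: Verify x_2² - 51·y_2² = 24990001 - 24990000 = 1 (should be 1). ✓

(x_1, y_1) = (50, 7); (x_2, y_2) = (4999, 700).


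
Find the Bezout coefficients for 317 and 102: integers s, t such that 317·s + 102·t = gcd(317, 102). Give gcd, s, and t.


Euclidean algorithm on (317, 102) — divide until remainder is 0:
  317 = 3 · 102 + 11
  102 = 9 · 11 + 3
  11 = 3 · 3 + 2
  3 = 1 · 2 + 1
  2 = 2 · 1 + 0
gcd(317, 102) = 1.
Track Bezout coefficients alongside the remainders: start with r₀ = 317 = a·1 + b·0 (s = 1, t = 0) and r₁ = 102 = a·0 + b·1 (s = 0, t = 1); each new remainder r_{k+1} = r_{k-1} − q_k·r_k inherits s_{k+1} = s_{k-1} − q_k·s_k, t_{k+1} = t_{k-1} − q_k·t_k, so r_k = a·s_k + b·t_k at every step:
  q = 3: r = 11, s = 1 − 3·0 = 1, t = 0 − 3·1 = -3  (check: 317·1 + 102·(-3) = 11)
  q = 9: r = 3, s = 0 − 9·1 = -9, t = 1 − 9·(-3) = 28  (check: 317·(-9) + 102·28 = 3)
  q = 3: r = 2, s = 1 − 3·(-9) = 28, t = -3 − 3·28 = -87  (check: 317·28 + 102·(-87) = 2)
  q = 1: r = 1, s = -9 − 1·28 = -37, t = 28 − 1·(-87) = 115  (check: 317·(-37) + 102·115 = 1)
The row with r = 1 (the gcd) gives the Bezout coefficients s = -37, t = 115.
Result: 317 · (-37) + 102 · (115) = 1.

gcd(317, 102) = 1; s = -37, t = 115 (check: 317·(-37) + 102·115 = 1).


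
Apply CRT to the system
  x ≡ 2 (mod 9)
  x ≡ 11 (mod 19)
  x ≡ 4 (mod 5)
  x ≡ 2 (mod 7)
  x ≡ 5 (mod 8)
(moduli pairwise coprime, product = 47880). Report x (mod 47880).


Product of moduli M = 9 · 19 · 5 · 7 · 8 = 47880.
Merge one congruence at a time:
  Start: x ≡ 2 (mod 9).
  Combine with x ≡ 11 (mod 19); new modulus lcm = 171.
    Write x = 2 + 9·t and substitute into x ≡ 11 (mod 19): 9·t ≡ 11 − 2 = 9 (mod 19).
    The inverse of 9 mod 19 is 17 (since 9·17 = 153 = 8·19 + 1), so t ≡ 17·9 = 153 ≡ 1 (mod 19).
    Then x = 2 + 9·1 = 11, valid modulo lcm(9, 19) = 171: x ≡ 11 (mod 171).
  Combine with x ≡ 4 (mod 5); new modulus lcm = 855.
    Write x = 11 + 171·t and substitute into x ≡ 4 (mod 5): 171·t ≡ 4 − 11 = -7 (mod 5).
    Reduce coefficients mod 5: 1·t ≡ 3 (mod 5).
    So t ≡ 3 (mod 5).
    Then x = 11 + 171·3 = 524, valid modulo lcm(171, 5) = 855: x ≡ 524 (mod 855).
  Combine with x ≡ 2 (mod 7); new modulus lcm = 5985.
    Write x = 524 + 855·t and substitute into x ≡ 2 (mod 7): 855·t ≡ 2 − 524 = -522 (mod 7).
    Reduce coefficients mod 7: 1·t ≡ 3 (mod 7).
    So t ≡ 3 (mod 7).
    Then x = 524 + 855·3 = 3089, valid modulo lcm(855, 7) = 5985: x ≡ 3089 (mod 5985).
  Combine with x ≡ 5 (mod 8); new modulus lcm = 47880.
    Write x = 3089 + 5985·t and substitute into x ≡ 5 (mod 8): 5985·t ≡ 5 − 3089 = -3084 (mod 8).
    Reduce coefficients mod 8: 1·t ≡ 4 (mod 8).
    So t ≡ 4 (mod 8).
    Then x = 3089 + 5985·4 = 27029, valid modulo lcm(5985, 8) = 47880: x ≡ 27029 (mod 47880).
Verify against each original: 27029 mod 9 = 2, 27029 mod 19 = 11, 27029 mod 5 = 4, 27029 mod 7 = 2, 27029 mod 8 = 5.

x ≡ 27029 (mod 47880).


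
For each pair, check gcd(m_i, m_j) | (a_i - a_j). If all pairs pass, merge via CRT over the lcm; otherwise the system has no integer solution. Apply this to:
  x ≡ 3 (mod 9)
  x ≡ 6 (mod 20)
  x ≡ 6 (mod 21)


Moduli 9, 20, 21 are not pairwise coprime, so CRT works modulo lcm(m_i) when all pairwise compatibility conditions hold.
Pairwise compatibility: gcd(m_i, m_j) must divide a_i - a_j for every pair.
Merge one congruence at a time:
  Start: x ≡ 3 (mod 9).
  Combine with x ≡ 6 (mod 20): gcd(9, 20) = 1; 6 - 3 = 3, which IS divisible by 1, so compatible.
    Write x = 3 + 9·t and substitute into x ≡ 6 (mod 20): 9·t ≡ 6 − 3 = 3 (mod 20).
    The inverse of 9 mod 20 is 9 (since 9·9 = 81 = 4·20 + 1), so t ≡ 9·3 = 27 ≡ 7 (mod 20).
    Then x = 3 + 9·7 = 66, valid modulo lcm(9, 20) = 180: x ≡ 66 (mod 180).
  Combine with x ≡ 6 (mod 21): gcd(180, 21) = 3; 6 - 66 = -60, which IS divisible by 3, so compatible.
    Write x = 66 + 180·t and substitute into x ≡ 6 (mod 21): 180·t ≡ 6 − 66 = -60 (mod 21).
    Divide the congruence (and modulus) by g = 3: 60·t ≡ -20 (mod 7).
    Reduce coefficients mod 7: 4·t ≡ 1 (mod 7).
    The inverse of 4 mod 7 is 2 (since 4·2 = 8 = 1·7 + 1), so t ≡ 2·1 = 2 ≡ 2 (mod 7).
    Then x = 66 + 180·2 = 426, valid modulo lcm(180, 21) = 1260: x ≡ 426 (mod 1260).
Verify: 426 mod 9 = 3, 426 mod 20 = 6, 426 mod 21 = 6.

x ≡ 426 (mod 1260).


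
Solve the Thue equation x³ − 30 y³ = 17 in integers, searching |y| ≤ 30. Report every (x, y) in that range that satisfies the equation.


The equation is x³ - 30y³ = 17. For fixed y, x³ = 30·y³ + 17, so a solution requires the RHS to be a perfect cube.
Strategy: iterate y from -30 to 30, compute RHS = 30·y³ + 17, and check whether it is a (positive or negative) perfect cube.
Check small values of y:
  y = 0: RHS = 17 is not a perfect cube.
  y = 1: RHS = 47 is not a perfect cube.
  y = -1: RHS = -13 is not a perfect cube.
  y = 2: RHS = 257 is not a perfect cube.
  y = -2: RHS = -223 is not a perfect cube.
  y = 3: RHS = 827 is not a perfect cube.
  y = -3: RHS = -793 is not a perfect cube.
Continuing the search up to |y| = 30 finds no solutions either.
No (x, y) in the scanned range satisfies the equation.

No integer solutions with |y| ≤ 30.


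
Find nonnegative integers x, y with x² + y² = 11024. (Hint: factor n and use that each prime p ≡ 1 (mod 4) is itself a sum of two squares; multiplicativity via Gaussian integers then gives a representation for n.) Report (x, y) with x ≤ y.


Step 1: Factor n = 11024 = 2^4 · 13 · 53.
Step 2: Check the mod-4 condition on each prime factor: 2 = 2 (special); 13 ≡ 1 (mod 4), exponent 1; 53 ≡ 1 (mod 4), exponent 1.
All primes ≡ 3 (mod 4) appear to even exponent (or don't appear), so by the two-squares theorem n IS expressible as a sum of two squares.
Step 3: Build a representation. Group n = k² · m with k = 4 and m = 13 · 53 = 689 (a product of primes ≡ 1 (mod 4)); a representation of m scales to one of n via (k·x)² + (k·y)² = k²(x² + y²). Each prime p ≡ 1 (mod 4) is itself a sum of two squares; find a² by testing p − a² for a perfect square:
  13: 13 − 1² = 12, 13 − 2² = 9 = 3² ⇒ 13 = 2² + 3².
  53: 53 − 1² = 52, 53 − 2² = 49 = 7² ⇒ 53 = 2² + 7².
  Combine using the Brahmagupta–Fibonacci identity (a² + b²)(c² + d²) = (ac − bd)² + (ad + bc)² = (ac + bd)² + (ad − bc)²:
  13 · 53 = 689: from (2² + 3²)(2² + 7²), take (2·2 − 3·7, 2·7 + 3·2) = (4 − 21, 14 + 6) = (-17, 20); dropping signs (only squares matter) gives (17, 20); check 17² + 20² = 289 + 400 = 689 ✓.
  Scale by k = 4: (4·17, 4·20) = (68, 80).
Step 4: Order so x ≤ y and verify: 68² + 80² = 4624 + 6400 = 11024 = n. ✓

n = 11024 = 68² + 80² (one valid representation with x ≤ y).


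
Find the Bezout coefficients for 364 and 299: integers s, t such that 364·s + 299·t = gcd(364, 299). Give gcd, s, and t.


Euclidean algorithm on (364, 299) — divide until remainder is 0:
  364 = 1 · 299 + 65
  299 = 4 · 65 + 39
  65 = 1 · 39 + 26
  39 = 1 · 26 + 13
  26 = 2 · 13 + 0
gcd(364, 299) = 13.
Track Bezout coefficients alongside the remainders: start with r₀ = 364 = a·1 + b·0 (s = 1, t = 0) and r₁ = 299 = a·0 + b·1 (s = 0, t = 1); each new remainder r_{k+1} = r_{k-1} − q_k·r_k inherits s_{k+1} = s_{k-1} − q_k·s_k, t_{k+1} = t_{k-1} − q_k·t_k, so r_k = a·s_k + b·t_k at every step:
  q = 1: r = 65, s = 1 − 1·0 = 1, t = 0 − 1·1 = -1  (check: 364·1 + 299·(-1) = 65)
  q = 4: r = 39, s = 0 − 4·1 = -4, t = 1 − 4·(-1) = 5  (check: 364·(-4) + 299·5 = 39)
  q = 1: r = 26, s = 1 − 1·(-4) = 5, t = -1 − 1·5 = -6  (check: 364·5 + 299·(-6) = 26)
  q = 1: r = 13, s = -4 − 1·5 = -9, t = 5 − 1·(-6) = 11  (check: 364·(-9) + 299·11 = 13)
The row with r = 13 (the gcd) gives the Bezout coefficients s = -9, t = 11.
Result: 364 · (-9) + 299 · (11) = 13.

gcd(364, 299) = 13; s = -9, t = 11 (check: 364·(-9) + 299·11 = 13).


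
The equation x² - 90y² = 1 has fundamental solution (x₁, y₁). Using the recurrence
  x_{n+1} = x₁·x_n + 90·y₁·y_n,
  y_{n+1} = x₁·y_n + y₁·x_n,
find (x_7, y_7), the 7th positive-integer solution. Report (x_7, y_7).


Step 1: Find the fundamental solution (x₁, y₁) of x² - 90y² = 1.
  Expand √90 as a continued fraction. a₀ = ⌊√90⌋ = 9; iterate m_{k+1} = d_k·a_k − m_k, d_{k+1} = (90 − m_{k+1}²)/d_k, a_{k+1} = ⌊(a₀ + m_{k+1})/d_{k+1}⌋ (starting m₀ = 0, d₀ = 1), with convergents p_k = a_k·p_{k-1} + p_{k-2}, q_k = a_k·q_{k-1} + q_{k-2} (p₋₁ = 1, q₋₁ = 0):
  k = 0: a₀ = 9; p₀/q₀ = 9/1; p₀² − 90·q₀² = 81 − 90 = -9.
  k = 1: m = 9, d = 9, a = ⌊(9 + 9)/9⌋ = 2; p/q = (2·9 + 1)/(2·1 + 0) = 19/2; p² − 90·q² = 361 − 360 = 1.
  The first convergent with p² − 90·q² = 1 gives the fundamental solution (x₁, y₁) = (19, 2).
Step 2: Apply the recurrence (x_{n+1}, y_{n+1}) = (x₁x_n + 90y₁y_n, x₁y_n + y₁x_n) repeatedly.
  From (x_1, y_1) = (19, 2): x_2 = 19·19 + 90·2·2 = 721; y_2 = 19·2 + 2·19 = 76.
  From (x_2, y_2) = (721, 76): x_3 = 19·721 + 90·2·76 = 27379; y_3 = 19·76 + 2·721 = 2886.
  From (x_3, y_3) = (27379, 2886): x_4 = 19·27379 + 90·2·2886 = 1039681; y_4 = 19·2886 + 2·27379 = 109592.
  From (x_4, y_4) = (1039681, 109592): x_5 = 19·1039681 + 90·2·109592 = 39480499; y_5 = 19·109592 + 2·1039681 = 4161610.
  From (x_5, y_5) = (39480499, 4161610): x_6 = 19·39480499 + 90·2·4161610 = 1499219281; y_6 = 19·4161610 + 2·39480499 = 158031588.
  From (x_6, y_6) = (1499219281, 158031588): x_7 = 19·1499219281 + 90·2·158031588 = 56930852179; y_7 = 19·158031588 + 2·1499219281 = 6001038734.
Step 3: Verify x_7² - 90·y_7² = 3241121929827149048041 - 3241121929827149048040 = 1 (should be 1). ✓

(x_1, y_1) = (19, 2); (x_7, y_7) = (56930852179, 6001038734).


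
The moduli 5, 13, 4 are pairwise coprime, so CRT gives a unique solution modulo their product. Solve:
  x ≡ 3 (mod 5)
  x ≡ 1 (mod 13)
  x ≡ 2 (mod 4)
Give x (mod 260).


Moduli 5, 13, 4 are pairwise coprime; by CRT there is a unique solution modulo M = 5 · 13 · 4 = 260.
Solve pairwise, accumulating the modulus:
  Start with x ≡ 3 (mod 5).
  Combine with x ≡ 1 (mod 13): since gcd(5, 13) = 1, we get a unique residue mod 65.
    Write x = 3 + 5·t and substitute into x ≡ 1 (mod 13): 5·t ≡ 1 − 3 = -2 (mod 13).
    Reduce coefficients mod 13: 5·t ≡ 11 (mod 13).
    The inverse of 5 mod 13 is 8 (since 5·8 = 40 = 3·13 + 1), so t ≡ 8·11 = 88 ≡ 10 (mod 13).
    Then x = 3 + 5·10 = 53, valid modulo lcm(5, 13) = 65: x ≡ 53 (mod 65).
  Combine with x ≡ 2 (mod 4): since gcd(65, 4) = 1, we get a unique residue mod 260.
    Write x = 53 + 65·t and substitute into x ≡ 2 (mod 4): 65·t ≡ 2 − 53 = -51 (mod 4).
    Reduce coefficients mod 4: 1·t ≡ 1 (mod 4).
    So t ≡ 1 (mod 4).
    Then x = 53 + 65·1 = 118, valid modulo lcm(65, 4) = 260: x ≡ 118 (mod 260).
Verify: 118 mod 5 = 3 ✓, 118 mod 13 = 1 ✓, 118 mod 4 = 2 ✓.

x ≡ 118 (mod 260).


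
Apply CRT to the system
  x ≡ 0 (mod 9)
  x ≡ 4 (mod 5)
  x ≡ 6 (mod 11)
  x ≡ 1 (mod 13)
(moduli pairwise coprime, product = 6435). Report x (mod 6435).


Product of moduli M = 9 · 5 · 11 · 13 = 6435.
Merge one congruence at a time:
  Start: x ≡ 0 (mod 9).
  Combine with x ≡ 4 (mod 5); new modulus lcm = 45.
    Write x = 0 + 9·t and substitute into x ≡ 4 (mod 5): 9·t ≡ 4 − 0 = 4 (mod 5).
    Reduce coefficients mod 5: 4·t ≡ 4 (mod 5).
    The inverse of 4 mod 5 is 4 (since 4·4 = 16 = 3·5 + 1), so t ≡ 4·4 = 16 ≡ 1 (mod 5).
    Then x = 0 + 9·1 = 9, valid modulo lcm(9, 5) = 45: x ≡ 9 (mod 45).
  Combine with x ≡ 6 (mod 11); new modulus lcm = 495.
    Write x = 9 + 45·t and substitute into x ≡ 6 (mod 11): 45·t ≡ 6 − 9 = -3 (mod 11).
    Reduce coefficients mod 11: 1·t ≡ 8 (mod 11).
    So t ≡ 8 (mod 11).
    Then x = 9 + 45·8 = 369, valid modulo lcm(45, 11) = 495: x ≡ 369 (mod 495).
  Combine with x ≡ 1 (mod 13); new modulus lcm = 6435.
    Write x = 369 + 495·t and substitute into x ≡ 1 (mod 13): 495·t ≡ 1 − 369 = -368 (mod 13).
    Reduce coefficients mod 13: 1·t ≡ 9 (mod 13).
    So t ≡ 9 (mod 13).
    Then x = 369 + 495·9 = 4824, valid modulo lcm(495, 13) = 6435: x ≡ 4824 (mod 6435).
Verify against each original: 4824 mod 9 = 0, 4824 mod 5 = 4, 4824 mod 11 = 6, 4824 mod 13 = 1.

x ≡ 4824 (mod 6435).


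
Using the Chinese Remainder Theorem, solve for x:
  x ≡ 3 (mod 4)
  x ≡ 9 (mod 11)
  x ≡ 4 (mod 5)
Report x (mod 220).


Moduli 4, 11, 5 are pairwise coprime; by CRT there is a unique solution modulo M = 4 · 11 · 5 = 220.
Solve pairwise, accumulating the modulus:
  Start with x ≡ 3 (mod 4).
  Combine with x ≡ 9 (mod 11): since gcd(4, 11) = 1, we get a unique residue mod 44.
    Write x = 3 + 4·t and substitute into x ≡ 9 (mod 11): 4·t ≡ 9 − 3 = 6 (mod 11).
    The inverse of 4 mod 11 is 3 (since 4·3 = 12 = 1·11 + 1), so t ≡ 3·6 = 18 ≡ 7 (mod 11).
    Then x = 3 + 4·7 = 31, valid modulo lcm(4, 11) = 44: x ≡ 31 (mod 44).
  Combine with x ≡ 4 (mod 5): since gcd(44, 5) = 1, we get a unique residue mod 220.
    Write x = 31 + 44·t and substitute into x ≡ 4 (mod 5): 44·t ≡ 4 − 31 = -27 (mod 5).
    Reduce coefficients mod 5: 4·t ≡ 3 (mod 5).
    The inverse of 4 mod 5 is 4 (since 4·4 = 16 = 3·5 + 1), so t ≡ 4·3 = 12 ≡ 2 (mod 5).
    Then x = 31 + 44·2 = 119, valid modulo lcm(44, 5) = 220: x ≡ 119 (mod 220).
Verify: 119 mod 4 = 3 ✓, 119 mod 11 = 9 ✓, 119 mod 5 = 4 ✓.

x ≡ 119 (mod 220).


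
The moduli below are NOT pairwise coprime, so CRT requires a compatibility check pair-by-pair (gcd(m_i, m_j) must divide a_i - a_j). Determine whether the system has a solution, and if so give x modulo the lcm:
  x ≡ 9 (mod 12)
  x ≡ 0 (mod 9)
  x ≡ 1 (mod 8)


Moduli 12, 9, 8 are not pairwise coprime, so CRT works modulo lcm(m_i) when all pairwise compatibility conditions hold.
Pairwise compatibility: gcd(m_i, m_j) must divide a_i - a_j for every pair.
Merge one congruence at a time:
  Start: x ≡ 9 (mod 12).
  Combine with x ≡ 0 (mod 9): gcd(12, 9) = 3; 0 - 9 = -9, which IS divisible by 3, so compatible.
    Write x = 9 + 12·t and substitute into x ≡ 0 (mod 9): 12·t ≡ 0 − 9 = -9 (mod 9).
    Divide the congruence (and modulus) by g = 3: 4·t ≡ -3 (mod 3).
    Reduce coefficients mod 3: 1·t ≡ 0 (mod 3).
    So t ≡ 0 (mod 3).
    Then x = 9 + 12·0 = 9, valid modulo lcm(12, 9) = 36: x ≡ 9 (mod 36).
  Combine with x ≡ 1 (mod 8): gcd(36, 8) = 4; 1 - 9 = -8, which IS divisible by 4, so compatible.
    Write x = 9 + 36·t and substitute into x ≡ 1 (mod 8): 36·t ≡ 1 − 9 = -8 (mod 8).
    Divide the congruence (and modulus) by g = 4: 9·t ≡ -2 (mod 2).
    Reduce coefficients mod 2: 1·t ≡ 0 (mod 2).
    So t ≡ 0 (mod 2).
    Then x = 9 + 36·0 = 9, valid modulo lcm(36, 8) = 72: x ≡ 9 (mod 72).
Verify: 9 mod 12 = 9, 9 mod 9 = 0, 9 mod 8 = 1.

x ≡ 9 (mod 72).


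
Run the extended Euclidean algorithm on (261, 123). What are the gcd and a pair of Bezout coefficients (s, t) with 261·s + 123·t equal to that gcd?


Euclidean algorithm on (261, 123) — divide until remainder is 0:
  261 = 2 · 123 + 15
  123 = 8 · 15 + 3
  15 = 5 · 3 + 0
gcd(261, 123) = 3.
Track Bezout coefficients alongside the remainders: start with r₀ = 261 = a·1 + b·0 (s = 1, t = 0) and r₁ = 123 = a·0 + b·1 (s = 0, t = 1); each new remainder r_{k+1} = r_{k-1} − q_k·r_k inherits s_{k+1} = s_{k-1} − q_k·s_k, t_{k+1} = t_{k-1} − q_k·t_k, so r_k = a·s_k + b·t_k at every step:
  q = 2: r = 15, s = 1 − 2·0 = 1, t = 0 − 2·1 = -2  (check: 261·1 + 123·(-2) = 15)
  q = 8: r = 3, s = 0 − 8·1 = -8, t = 1 − 8·(-2) = 17  (check: 261·(-8) + 123·17 = 3)
The row with r = 3 (the gcd) gives the Bezout coefficients s = -8, t = 17.
Result: 261 · (-8) + 123 · (17) = 3.

gcd(261, 123) = 3; s = -8, t = 17 (check: 261·(-8) + 123·17 = 3).


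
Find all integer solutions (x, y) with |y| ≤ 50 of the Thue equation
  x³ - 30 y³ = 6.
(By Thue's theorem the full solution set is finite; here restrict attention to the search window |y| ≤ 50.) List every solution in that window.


The equation is x³ - 30y³ = 6. For fixed y, x³ = 30·y³ + 6, so a solution requires the RHS to be a perfect cube.
Strategy: iterate y from -50 to 50, compute RHS = 30·y³ + 6, and check whether it is a (positive or negative) perfect cube.
Check small values of y:
  y = 0: RHS = 6 is not a perfect cube.
  y = 1: RHS = 36 is not a perfect cube.
  y = -1: RHS = -24 is not a perfect cube.
  y = 2: RHS = 246 is not a perfect cube.
  y = -2: RHS = -234 is not a perfect cube.
  y = 3: RHS = 816 is not a perfect cube.
  y = -3: RHS = -804 is not a perfect cube.
Continuing the search up to |y| = 50 finds no solutions either.
No (x, y) in the scanned range satisfies the equation.

No integer solutions with |y| ≤ 50.
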